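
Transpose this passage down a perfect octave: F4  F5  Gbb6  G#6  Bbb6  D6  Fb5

F3 F4 Gbb5 G#5 Bbb5 D5 Fb4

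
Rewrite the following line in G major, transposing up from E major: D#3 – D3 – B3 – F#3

E major to G major up is a minor third, so every note moves up by that interval.
D#3 gives F#3
D3 gives F3
B3 gives D4
F#3 gives A3

F#3 F3 D4 A3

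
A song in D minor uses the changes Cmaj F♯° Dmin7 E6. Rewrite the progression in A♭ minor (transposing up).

Gbmaj C° Abmin7 Bb6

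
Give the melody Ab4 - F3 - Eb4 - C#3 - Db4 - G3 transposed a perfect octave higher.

Ab5 F4 Eb5 C#4 Db5 G4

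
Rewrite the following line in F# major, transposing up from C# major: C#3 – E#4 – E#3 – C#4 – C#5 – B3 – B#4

F#3 A#4 A#3 F#4 F#5 E4 E#5

C# major to F# major up is a perfect fourth, so every note moves up by that interval.
C#3 becomes F#3
E#4 becomes A#4
E#3 becomes A#3
C#4 becomes F#4
C#5 becomes F#5
B3 becomes E4
B#4 becomes E#5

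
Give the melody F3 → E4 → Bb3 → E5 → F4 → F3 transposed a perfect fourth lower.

C3 B3 F3 B4 C4 C3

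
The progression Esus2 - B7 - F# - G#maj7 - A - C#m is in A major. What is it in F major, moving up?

A major up to F major is a minor sixth; each chord root moves by that interval while the quality stays the same.
Esus2: root E up a minor sixth → C, giving Csus2.
B7: root B up a minor sixth → G, giving G7.
F#: root F# up a minor sixth → D, giving D.
G#maj7: root G# up a minor sixth → E, giving Emaj7.
A: root A up a minor sixth → F, giving F.
C#m: root C# up a minor sixth → A, giving Am.

Csus2 G7 D Emaj7 F Am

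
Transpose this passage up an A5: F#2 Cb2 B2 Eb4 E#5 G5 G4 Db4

F#2 → C##3
Cb2 → G2
B2 → F##3
Eb4 → B4
E#5 → B##5
G5 → D#6
G4 → D#5
Db4 → A4

C##3 G2 F##3 B4 B##5 D#6 D#5 A4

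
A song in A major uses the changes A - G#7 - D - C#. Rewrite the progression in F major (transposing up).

A major up to F major is a minor sixth; each chord root moves by that interval while the quality stays the same.
A: root A up a minor sixth → F, giving F.
G#7: root G# up a minor sixth → E, giving E7.
D: root D up a minor sixth → Bb, giving Bb.
C#: root C# up a minor sixth → A, giving A.

F E7 Bb A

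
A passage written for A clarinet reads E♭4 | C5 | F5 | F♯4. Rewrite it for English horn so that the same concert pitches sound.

G4 E5 A5 A#4

First find concert pitch: the A clarinet sounds a minor third below written, so E♭4 C5 F5 F♯4 sounds C4 A4 D5 D#4.
Then write for English horn: it sounds a perfect fifth below written, so the part must be a perfect fifth above concert.
C4 → G4
A4 → E5
D5 → A5
D#4 → A#4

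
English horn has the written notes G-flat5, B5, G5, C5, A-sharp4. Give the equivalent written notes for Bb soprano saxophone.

First find concert pitch: the English horn sounds a perfect fifth below written, so G-flat5 B5 G5 C5 A-sharp4 sounds Cb5 E5 C5 F4 D#4.
Then write for Bb soprano saxophone: it sounds a major second below written, so the part must be a major second above concert.
Cb5 → Db5
E5 → F#5
C5 → D5
F4 → G4
D#4 → E#4

Db5 F#5 D5 G4 E#4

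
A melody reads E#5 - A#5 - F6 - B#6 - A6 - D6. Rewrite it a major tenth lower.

E#5 gives C#4
A#5 gives F#4
F6 gives Db5
B#6 gives G#5
A6 gives F5
D6 gives Bb4

C#4 F#4 Db5 G#5 F5 Bb4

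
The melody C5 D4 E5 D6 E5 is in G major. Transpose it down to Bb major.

From G down to Bb is a major sixth; apply that to each pitch.
C5 becomes Eb4
D4 becomes F3
E5 becomes G4
D6 becomes F5
E5 becomes G4

Eb4 F3 G4 F5 G4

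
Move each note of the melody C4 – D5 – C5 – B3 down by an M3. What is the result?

Ab3 Bb4 Ab4 G3

A major third down from C4 gives Ab3.
D5 down a major third is Bb4.
A major third down from C5 gives Ab4.
B3: a third down reaches G, and 4 semitones makes it G3.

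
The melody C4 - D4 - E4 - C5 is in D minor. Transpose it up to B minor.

A4 B4 C#5 A5

From D up to B is a major sixth; apply that to each pitch.
C4 → A4
D4 → B4
E4 → C#5
C5 → A5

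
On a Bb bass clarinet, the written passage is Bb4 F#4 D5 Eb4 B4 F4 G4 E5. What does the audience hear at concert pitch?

Ab3 E3 C4 Db3 A3 Eb3 F3 D4

Written C4 on the Bb bass clarinet sounds as Bb2, a major ninth lower; apply that shift to every note.
Bb4 to Ab3
F#4 to E3
D5 to C4
Eb4 to Db3
B4 to A3
F4 to Eb3
G4 to F3
E5 to D4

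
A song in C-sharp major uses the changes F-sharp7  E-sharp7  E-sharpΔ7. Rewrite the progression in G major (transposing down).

C7 B7 BΔ7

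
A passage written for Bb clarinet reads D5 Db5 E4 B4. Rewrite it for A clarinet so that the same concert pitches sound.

First find concert pitch: the Bb clarinet sounds a major second below written, so D5 Db5 E4 B4 sounds C5 Cb5 D4 A4.
Then write for A clarinet: it sounds a minor third below written, so the part must be a minor third above concert.
C5 → Eb5
Cb5 → Ebb5
D4 → F4
A4 → C5

Eb5 Ebb5 F4 C5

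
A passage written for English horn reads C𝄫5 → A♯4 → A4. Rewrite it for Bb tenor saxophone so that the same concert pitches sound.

Gbb5 E#5 E5

First find concert pitch: the English horn sounds a perfect fifth below written, so C𝄫5 A♯4 A4 sounds Fbb4 D#4 D4.
Then write for Bb tenor saxophone: it sounds a major ninth below written, so the part must be a major ninth above concert.
Fbb4 → Gbb5
D#4 → E#5
D4 → E5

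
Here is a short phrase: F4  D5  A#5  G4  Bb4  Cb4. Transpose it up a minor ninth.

Gb5 Eb6 B6 Ab5 Cb6 Dbb5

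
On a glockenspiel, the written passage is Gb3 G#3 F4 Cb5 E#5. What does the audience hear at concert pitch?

Gb5 G#5 F6 Cb7 E#7

Written C4 on the glockenspiel sounds as C6, a perfect fifteenth higher; apply that shift to every note.
Gb3 to Gb5
G#3 to G#5
F4 to F6
Cb5 to Cb7
E#5 to E#7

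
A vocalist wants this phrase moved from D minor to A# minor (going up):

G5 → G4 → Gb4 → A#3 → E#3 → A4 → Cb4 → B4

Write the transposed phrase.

D minor to A# minor up is an augmented fifth, so every note moves up by that interval.
G5 becomes D#6
G4 becomes D#5
Gb4 becomes D5
A#3 becomes E##4
E#3 becomes B##3
A4 becomes E#5
Cb4 becomes G4
B4 becomes F##5

D#6 D#5 D5 E##4 B##3 E#5 G4 F##5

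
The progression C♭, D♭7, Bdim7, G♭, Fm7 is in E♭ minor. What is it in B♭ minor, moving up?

Gb Ab7 F#dim7 Db Cm7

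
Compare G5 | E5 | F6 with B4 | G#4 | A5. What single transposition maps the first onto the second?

down a minor sixth

Take the first pair: G5 → B4. G to B spans 6 letter names, so the interval is some kind of sixth.
B4 to G5 is 8 semitones, which makes it a minor sixth; the second version is lower, so the direction is down.
Checking another pair — F6 → A5 — gives the same interval.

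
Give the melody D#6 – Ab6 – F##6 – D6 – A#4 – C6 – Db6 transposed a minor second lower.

A minor second down from D#6 gives C##6.
Ab6 down a minor second is G6.
F##6: a second down reaches E, and 1 semitone makes it E##6.
D6 down a minor second is C#6.
A#4: a second down reaches G, and 1 semitone makes it G##4.
C6: a second down reaches B, and 1 semitone makes it B5.
Db6 down a minor second is C6.

C##6 G6 E##6 C#6 G##4 B5 C6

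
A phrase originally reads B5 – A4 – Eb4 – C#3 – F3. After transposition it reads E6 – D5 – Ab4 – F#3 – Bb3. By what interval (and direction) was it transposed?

up a perfect fourth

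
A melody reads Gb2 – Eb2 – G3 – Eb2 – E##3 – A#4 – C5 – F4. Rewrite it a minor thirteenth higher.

Ebb4 Cb4 Eb5 Cb4 C##5 F#6 Ab6 Db6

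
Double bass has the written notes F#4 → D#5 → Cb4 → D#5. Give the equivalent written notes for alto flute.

First find concert pitch: the double bass sounds a perfect octave below written, so F#4 D#5 Cb4 D#5 sounds F#3 D#4 Cb3 D#4.
Then write for alto flute: it sounds a perfect fourth below written, so the part must be a perfect fourth above concert.
F#3 → B3
D#4 → G#4
Cb3 → Fb3
D#4 → G#4

B3 G#4 Fb3 G#4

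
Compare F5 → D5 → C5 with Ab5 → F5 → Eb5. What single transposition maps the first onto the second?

up a minor third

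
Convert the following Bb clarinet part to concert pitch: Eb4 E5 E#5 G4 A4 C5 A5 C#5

Written C4 on the Bb clarinet sounds as Bb3, a major second lower; apply that shift to every note.
Eb4 → Db4
E5 → D5
E#5 → D#5
G4 → F4
A4 → G4
C5 → Bb4
A5 → G5
C#5 → B4

Db4 D5 D#5 F4 G4 Bb4 G5 B4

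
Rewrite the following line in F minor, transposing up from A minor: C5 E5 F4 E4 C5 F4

A minor to F minor up is a minor sixth, so every note moves up by that interval.
C5 becomes Ab5
E5 becomes C6
F4 becomes Db5
E4 becomes C5
C5 becomes Ab5
F4 becomes Db5

Ab5 C6 Db5 C5 Ab5 Db5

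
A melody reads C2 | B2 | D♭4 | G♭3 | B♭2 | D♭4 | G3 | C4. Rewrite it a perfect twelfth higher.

G3 F#4 Ab5 Db5 F4 Ab5 D5 G5

C2 -> G3
B2 -> F#4
Db4 -> Ab5
Gb3 -> Db5
Bb2 -> F4
Db4 -> Ab5
G3 -> D5
C4 -> G5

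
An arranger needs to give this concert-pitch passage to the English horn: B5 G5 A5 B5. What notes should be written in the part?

The English horn sounds a perfect fifth below written, so the written part must be a perfect fifth above concert — transpose each note up.
B5 → F#6
G5 → D6
A5 → E6
B5 → F#6

F#6 D6 E6 F#6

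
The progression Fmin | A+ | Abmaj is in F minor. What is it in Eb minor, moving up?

F minor up to Eb minor is a minor seventh; each chord root moves by that interval while the quality stays the same.
Fmin: root F up a minor seventh → Eb, giving Ebmin.
A+: root A up a minor seventh → G, giving G+.
Abmaj: root Ab up a minor seventh → Gb, giving Gbmaj.

Ebmin G+ Gbmaj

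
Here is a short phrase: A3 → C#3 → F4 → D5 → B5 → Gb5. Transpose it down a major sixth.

C3 E2 Ab3 F4 D5 Bbb4

A3 down a major sixth is C3.
C#3 down a major sixth is E2.
F4 down a major sixth is Ab3.
D5 down a major sixth is F4.
B5: a sixth down reaches D, and 9 semitones makes it D5.
A major sixth down from Gb5 gives Bbb4.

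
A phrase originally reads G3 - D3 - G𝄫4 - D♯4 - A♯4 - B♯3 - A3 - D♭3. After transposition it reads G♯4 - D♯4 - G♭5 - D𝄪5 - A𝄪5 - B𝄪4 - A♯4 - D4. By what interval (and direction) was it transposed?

Take the first pair: G3 → G#4. G to G spans 8 letter names, so the interval is some kind of octave.
G3 to G#4 is 13 semitones, which makes it an augmented octave; the second version is higher, so the direction is up.
Checking another pair — Db3 → D4 — gives the same interval.

up an augmented octave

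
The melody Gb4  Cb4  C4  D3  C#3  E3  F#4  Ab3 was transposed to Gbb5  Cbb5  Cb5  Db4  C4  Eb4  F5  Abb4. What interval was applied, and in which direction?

up a diminished octave

Take the first pair: Gb4 → Gbb5. G to G spans 8 letter names, so the interval is some kind of octave.
Gb4 to Gbb5 is 11 semitones, which makes it a diminished octave; the second version is higher, so the direction is up.
Checking another pair — Ab3 → Abb4 — gives the same interval.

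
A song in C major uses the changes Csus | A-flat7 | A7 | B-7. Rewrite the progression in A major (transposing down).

Asus F7 F#7 G#-7

C major down to A major is a minor third; each chord root moves by that interval while the quality stays the same.
Csus: root C down a minor third → A, giving Asus.
A-flat7: root A-flat down a minor third → F, giving F7.
A7: root A down a minor third → F#, giving F#7.
B-7: root B down a minor third → G#, giving G#-7.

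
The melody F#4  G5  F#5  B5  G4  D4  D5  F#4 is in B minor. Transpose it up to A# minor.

E#5 F#6 E#6 A#6 F#5 C#5 C#6 E#5

From B up to A# is a major seventh; apply that to each pitch.
F#4 to E#5
G5 to F#6
F#5 to E#6
B5 to A#6
G4 to F#5
D4 to C#5
D5 to C#6
F#4 to E#5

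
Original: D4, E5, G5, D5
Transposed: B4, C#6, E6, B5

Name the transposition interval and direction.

up a major sixth

Take the first pair: D4 → B4. D to B spans 6 letter names, so the interval is some kind of sixth.
D4 to B4 is 9 semitones, which makes it a major sixth; the second version is higher, so the direction is up.
Checking another pair — D5 → B5 — gives the same interval.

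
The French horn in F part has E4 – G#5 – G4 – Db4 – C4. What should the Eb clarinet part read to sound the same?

F#3 A#4 A3 Eb3 D3

First find concert pitch: the French horn in F sounds a perfect fifth below written, so E4 G#5 G4 Db4 C4 sounds A3 C#5 C4 Gb3 F3.
Then write for Eb clarinet: it sounds a minor third above written, so the part must be a minor third below concert.
A3 → F#3
C#5 → A#4
C4 → A3
Gb3 → Eb3
F3 → D3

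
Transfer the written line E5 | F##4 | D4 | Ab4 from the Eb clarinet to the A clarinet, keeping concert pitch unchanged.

Bb5 C#5 Ab4 Ebb5

First find concert pitch: the Eb clarinet sounds a minor third above written, so E5 F##4 D4 Ab4 sounds G5 A#4 F4 Cb5.
Then write for A clarinet: it sounds a minor third below written, so the part must be a minor third above concert.
G5 → Bb5
A#4 → C#5
F4 → Ab4
Cb5 → Ebb5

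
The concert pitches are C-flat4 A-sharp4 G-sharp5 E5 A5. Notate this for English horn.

Written C4 sounds as F3 on the English horn, so concert pitches are written a perfect fifth up.
Cb4 becomes Gb4
A#4 becomes E#5
G#5 becomes D#6
E5 becomes B5
A5 becomes E6

Gb4 E#5 D#6 B5 E6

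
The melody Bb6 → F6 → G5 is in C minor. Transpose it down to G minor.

F6 C6 D5

C minor to G minor down is a perfect fourth, so every note moves down by that interval.
Bb6 -> F6
F6 -> C6
G5 -> D5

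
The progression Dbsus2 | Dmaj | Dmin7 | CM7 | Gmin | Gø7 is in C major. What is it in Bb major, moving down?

Cbsus2 Cmaj Cmin7 BbM7 Fmin Fø7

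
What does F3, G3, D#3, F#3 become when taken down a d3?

F3: a third down reaches D, and 2 semitones makes it D#3.
G3: a third down reaches E, and 2 semitones makes it E#3.
D#3 down a diminished third is B##2.
F#3: a third down reaches D, and 2 semitones makes it D##3.

D#3 E#3 B##2 D##3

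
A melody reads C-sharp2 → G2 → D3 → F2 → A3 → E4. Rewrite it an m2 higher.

C#2 up a minor second is D2.
G2: a second up reaches A, and 1 semitone makes it Ab2.
A minor second up from D3 gives Eb3.
F2: a second up reaches G, and 1 semitone makes it Gb2.
A3: a second up reaches B, and 1 semitone makes it Bb3.
E4: a second up reaches F, and 1 semitone makes it F4.

D2 Ab2 Eb3 Gb2 Bb3 F4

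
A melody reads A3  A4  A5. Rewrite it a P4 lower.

A3 down a perfect fourth is E3.
A4: a fourth down reaches E, and 5 semitones makes it E4.
A5: a fourth down reaches E, and 5 semitones makes it E5.

E3 E4 E5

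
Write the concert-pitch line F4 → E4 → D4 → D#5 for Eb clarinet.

The Eb clarinet sounds a minor third above written, so the written part must be a minor third below concert — transpose each note down.
F4 to D4
E4 to C#4
D4 to B3
D#5 to B#4

D4 C#4 B3 B#4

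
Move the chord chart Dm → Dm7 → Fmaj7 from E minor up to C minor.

E minor up to C minor is a minor sixth; each chord root moves by that interval while the quality stays the same.
Dm: root D up a minor sixth → Bb, giving Bbm.
Dm7: root D up a minor sixth → Bb, giving Bbm7.
Fmaj7: root F up a minor sixth → Db, giving Dbmaj7.

Bbm Bbm7 Dbmaj7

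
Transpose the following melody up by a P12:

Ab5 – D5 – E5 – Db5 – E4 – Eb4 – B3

Ab5 -> Eb7
D5 -> A6
E5 -> B6
Db5 -> Ab6
E4 -> B5
Eb4 -> Bb5
B3 -> F#5

Eb7 A6 B6 Ab6 B5 Bb5 F#5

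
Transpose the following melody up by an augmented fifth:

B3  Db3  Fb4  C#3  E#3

An augmented fifth up from B3 gives F##4.
An augmented fifth up from Db3 gives A3.
Fb4: a fifth up reaches C, and 8 semitones makes it C5.
C#3: a fifth up reaches G, and 8 semitones makes it G##3.
E#3 up an augmented fifth is B##3.

F##4 A3 C5 G##3 B##3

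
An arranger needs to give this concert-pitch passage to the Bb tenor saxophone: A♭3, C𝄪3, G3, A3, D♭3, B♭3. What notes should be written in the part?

Bb4 D##4 A4 B4 Eb4 C5

Written C4 sounds as Bb2 on the Bb tenor saxophone, so concert pitches are written a major ninth up.
Ab3 → Bb4
C##3 → D##4
G3 → A4
A3 → B4
Db3 → Eb4
Bb3 → C5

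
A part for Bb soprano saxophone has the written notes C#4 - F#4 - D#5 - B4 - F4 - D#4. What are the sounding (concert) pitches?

The Bb soprano saxophone sounds a major second below written, so transpose each written note down a major second.
C#4 becomes B3
F#4 becomes E4
D#5 becomes C#5
B4 becomes A4
F4 becomes Eb4
D#4 becomes C#4

B3 E4 C#5 A4 Eb4 C#4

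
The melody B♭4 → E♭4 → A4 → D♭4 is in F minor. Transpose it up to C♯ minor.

F#5 B4 E#5 A4

F minor to C♯ minor up is an augmented fifth, so every note moves up by that interval.
Bb4 becomes F#5
Eb4 becomes B4
A4 becomes E#5
Db4 becomes A4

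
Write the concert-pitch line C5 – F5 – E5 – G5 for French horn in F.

G5 C6 B5 D6

Written C4 sounds as F3 on the French horn in F, so concert pitches are written a perfect fifth up.
C5 → G5
F5 → C6
E5 → B5
G5 → D6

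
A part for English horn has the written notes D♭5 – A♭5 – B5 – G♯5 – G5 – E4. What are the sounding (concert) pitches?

Written C4 on the English horn sounds as F3, a perfect fifth lower; apply that shift to every note.
Db5 -> Gb4
Ab5 -> Db5
B5 -> E5
G#5 -> C#5
G5 -> C5
E4 -> A3

Gb4 Db5 E5 C#5 C5 A3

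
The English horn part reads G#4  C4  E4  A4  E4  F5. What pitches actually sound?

C#4 F3 A3 D4 A3 Bb4

The English horn sounds a perfect fifth below written, so transpose each written note down a perfect fifth.
G#4 to C#4
C4 to F3
E4 to A3
A4 to D4
E4 to A3
F5 to Bb4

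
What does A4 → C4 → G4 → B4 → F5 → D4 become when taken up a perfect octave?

A5 C5 G5 B5 F6 D5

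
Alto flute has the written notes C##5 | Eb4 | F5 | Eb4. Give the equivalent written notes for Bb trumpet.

A##4 C4 D5 C4

First find concert pitch: the alto flute sounds a perfect fourth below written, so C##5 Eb4 F5 Eb4 sounds G##4 Bb3 C5 Bb3.
Then write for Bb trumpet: it sounds a major second below written, so the part must be a major second above concert.
G##4 → A##4
Bb3 → C4
C5 → D5
Bb3 → C4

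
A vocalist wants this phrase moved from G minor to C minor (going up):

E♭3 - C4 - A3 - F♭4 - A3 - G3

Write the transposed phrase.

From G up to C is a perfect fourth; apply that to each pitch.
Eb3 becomes Ab3
C4 becomes F4
A3 becomes D4
Fb4 becomes Bbb4
A3 becomes D4
G3 becomes C4

Ab3 F4 D4 Bbb4 D4 C4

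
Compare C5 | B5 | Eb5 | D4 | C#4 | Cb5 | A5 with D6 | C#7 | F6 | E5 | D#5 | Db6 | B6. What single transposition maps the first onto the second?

up a major ninth

Take the first pair: C5 → D6. C to D spans 9 letter names, so the interval is some kind of ninth.
C5 to D6 is 14 semitones, which makes it a major ninth; the second version is higher, so the direction is up.
Checking another pair — A5 → B6 — gives the same interval.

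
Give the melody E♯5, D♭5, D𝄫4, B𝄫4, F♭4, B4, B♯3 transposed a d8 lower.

E#5 down a diminished octave is E##4.
Db5 down a diminished octave is D4.
Dbb4 down a diminished octave is Db3.
Bbb4: an octave down reaches B, and 11 semitones makes it Bb3.
Fb4: an octave down reaches F, and 11 semitones makes it F3.
B4: an octave down reaches B, and 11 semitones makes it B#3.
B#3 down a diminished octave is B##2.

E##4 D4 Db3 Bb3 F3 B#3 B##2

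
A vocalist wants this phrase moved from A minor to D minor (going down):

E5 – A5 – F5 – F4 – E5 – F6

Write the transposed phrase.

A4 D5 Bb4 Bb3 A4 Bb5

From A down to D is a perfect fifth; apply that to each pitch.
E5 -> A4
A5 -> D5
F5 -> Bb4
F4 -> Bb3
E5 -> A4
F6 -> Bb5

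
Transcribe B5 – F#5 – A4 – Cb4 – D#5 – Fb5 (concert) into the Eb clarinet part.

G#5 D#5 F#4 Ab3 B#4 Db5

The Eb clarinet sounds a minor third above written, so the written part must be a minor third below concert — transpose each note down.
B5 to G#5
F#5 to D#5
A4 to F#4
Cb4 to Ab3
D#5 to B#4
Fb5 to Db5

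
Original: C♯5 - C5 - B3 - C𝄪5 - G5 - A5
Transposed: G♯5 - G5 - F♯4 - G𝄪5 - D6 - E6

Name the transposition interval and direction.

up a perfect fifth

Take the first pair: C#5 → G#5. C to G spans 5 letter names, so the interval is some kind of fifth.
C#5 to G#5 is 7 semitones, which makes it a perfect fifth; the second version is higher, so the direction is up.
Checking another pair — A5 → E6 — gives the same interval.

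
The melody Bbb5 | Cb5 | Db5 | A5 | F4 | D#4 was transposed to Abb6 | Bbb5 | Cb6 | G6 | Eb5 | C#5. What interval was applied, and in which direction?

up a minor seventh

Take the first pair: Bbb5 → Abb6. B to A spans 7 letter names, so the interval is some kind of seventh.
Bbb5 to Abb6 is 10 semitones, which makes it a minor seventh; the second version is higher, so the direction is up.
Checking another pair — D#4 → C#5 — gives the same interval.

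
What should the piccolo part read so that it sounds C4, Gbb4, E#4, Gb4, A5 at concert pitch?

Written C4 sounds as C5 on the piccolo, so concert pitches are written a perfect octave down.
C4 to C3
Gbb4 to Gbb3
E#4 to E#3
Gb4 to Gb3
A5 to A4

C3 Gbb3 E#3 Gb3 A4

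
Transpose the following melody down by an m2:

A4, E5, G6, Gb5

A minor second down from A4 gives G#4.
A minor second down from E5 gives D#5.
A minor second down from G6 gives F#6.
Gb5 down a minor second is F5.

G#4 D#5 F#6 F5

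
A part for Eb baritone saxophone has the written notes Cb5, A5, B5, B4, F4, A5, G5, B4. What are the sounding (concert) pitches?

The Eb baritone saxophone sounds a major thirteenth below written, so transpose each written note down a major thirteenth.
Cb5 becomes Ebb3
A5 becomes C4
B5 becomes D4
B4 becomes D3
F4 becomes Ab2
A5 becomes C4
G5 becomes Bb3
B4 becomes D3

Ebb3 C4 D4 D3 Ab2 C4 Bb3 D3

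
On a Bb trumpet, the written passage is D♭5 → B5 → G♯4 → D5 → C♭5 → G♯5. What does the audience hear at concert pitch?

Written C4 on the Bb trumpet sounds as Bb3, a major second lower; apply that shift to every note.
Db5 gives Cb5
B5 gives A5
G#4 gives F#4
D5 gives C5
Cb5 gives Bbb4
G#5 gives F#5

Cb5 A5 F#4 C5 Bbb4 F#5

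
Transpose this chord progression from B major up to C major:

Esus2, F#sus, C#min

Fsus2 Gsus Dmin

B major up to C major is a minor second; each chord root moves by that interval while the quality stays the same.
Esus2: root E up a minor second → F, giving Fsus2.
F#sus: root F# up a minor second → G, giving Gsus.
C#min: root C# up a minor second → D, giving Dmin.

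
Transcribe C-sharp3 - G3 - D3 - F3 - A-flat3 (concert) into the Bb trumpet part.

Written C4 sounds as Bb3 on the Bb trumpet, so concert pitches are written a major second up.
C#3 becomes D#3
G3 becomes A3
D3 becomes E3
F3 becomes G3
Ab3 becomes Bb3

D#3 A3 E3 G3 Bb3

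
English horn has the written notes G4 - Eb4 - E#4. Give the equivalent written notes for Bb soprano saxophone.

D4 Bb3 B#3

First find concert pitch: the English horn sounds a perfect fifth below written, so G4 Eb4 E#4 sounds C4 Ab3 A#3.
Then write for Bb soprano saxophone: it sounds a major second below written, so the part must be a major second above concert.
C4 → D4
Ab3 → Bb3
A#3 → B#3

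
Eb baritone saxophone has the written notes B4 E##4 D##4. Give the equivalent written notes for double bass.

D4 G##3 F##3

First find concert pitch: the Eb baritone saxophone sounds a major thirteenth below written, so B4 E##4 D##4 sounds D3 G##2 F##2.
Then write for double bass: it sounds a perfect octave below written, so the part must be a perfect octave above concert.
D3 → D4
G##2 → G##3
F##2 → F##3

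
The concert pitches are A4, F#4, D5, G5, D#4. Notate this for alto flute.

The alto flute sounds a perfect fourth below written, so the written part must be a perfect fourth above concert — transpose each note up.
A4 -> D5
F#4 -> B4
D5 -> G5
G5 -> C6
D#4 -> G#4

D5 B4 G5 C6 G#4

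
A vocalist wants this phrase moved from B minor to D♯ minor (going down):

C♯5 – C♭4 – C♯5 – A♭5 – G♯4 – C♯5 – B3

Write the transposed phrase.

E#4 Eb3 E#4 C5 B#3 E#4 D#3

B minor to D♯ minor down is a minor sixth, so every note moves down by that interval.
C#5 becomes E#4
Cb4 becomes Eb3
C#5 becomes E#4
Ab5 becomes C5
G#4 becomes B#3
C#5 becomes E#4
B3 becomes D#3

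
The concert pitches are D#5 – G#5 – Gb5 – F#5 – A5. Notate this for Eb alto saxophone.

B#5 E#6 Eb6 D#6 F#6

The Eb alto saxophone sounds a major sixth below written, so the written part must be a major sixth above concert — transpose each note up.
D#5 becomes B#5
G#5 becomes E#6
Gb5 becomes Eb6
F#5 becomes D#6
A5 becomes F#6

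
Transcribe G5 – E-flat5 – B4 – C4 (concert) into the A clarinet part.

Bb5 Gb5 D5 Eb4

The A clarinet sounds a minor third below written, so the written part must be a minor third above concert — transpose each note up.
G5 to Bb5
Eb5 to Gb5
B4 to D5
C4 to Eb4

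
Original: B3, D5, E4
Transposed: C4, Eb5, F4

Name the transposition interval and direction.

up a minor second

Take the first pair: B3 → C4. B to C spans 2 letter names, so the interval is some kind of second.
B3 to C4 is 1 semitone, which makes it a minor second; the second version is higher, so the direction is up.
Checking another pair — E4 → F4 — gives the same interval.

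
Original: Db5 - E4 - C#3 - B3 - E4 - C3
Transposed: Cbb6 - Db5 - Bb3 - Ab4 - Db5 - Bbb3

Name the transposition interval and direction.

up a diminished seventh

Take the first pair: Db5 → Cbb6. D to C spans 7 letter names, so the interval is some kind of seventh.
Db5 to Cbb6 is 9 semitones, which makes it a diminished seventh; the second version is higher, so the direction is up.
Checking another pair — C3 → Bbb3 — gives the same interval.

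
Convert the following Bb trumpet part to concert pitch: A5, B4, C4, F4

G5 A4 Bb3 Eb4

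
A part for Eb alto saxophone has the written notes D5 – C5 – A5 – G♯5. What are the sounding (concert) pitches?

Written C4 on the Eb alto saxophone sounds as Eb3, a major sixth lower; apply that shift to every note.
D5 -> F4
C5 -> Eb4
A5 -> C5
G#5 -> B4

F4 Eb4 C5 B4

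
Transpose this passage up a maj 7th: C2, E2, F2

C2 -> B2
E2 -> D#3
F2 -> E3

B2 D#3 E3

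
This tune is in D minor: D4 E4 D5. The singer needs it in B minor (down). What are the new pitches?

B3 C#4 B4

D minor to B minor down is a minor third, so every note moves down by that interval.
D4 → B3
E4 → C#4
D5 → B4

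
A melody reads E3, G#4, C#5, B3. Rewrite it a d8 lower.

E3 to E#2
G#4 to G##3
C#5 to C##4
B3 to B#2

E#2 G##3 C##4 B#2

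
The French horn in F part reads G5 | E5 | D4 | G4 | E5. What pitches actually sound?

C5 A4 G3 C4 A4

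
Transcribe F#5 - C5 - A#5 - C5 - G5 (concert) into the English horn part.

C#6 G5 E#6 G5 D6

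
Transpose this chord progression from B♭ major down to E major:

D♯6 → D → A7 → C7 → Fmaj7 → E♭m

B♭ major down to E major is a diminished fifth; each chord root moves by that interval while the quality stays the same.
D♯6: root D♯ down a diminished fifth → G##, giving G##6.
D: root D down a diminished fifth → G#, giving G#.
A7: root A down a diminished fifth → D#, giving D#7.
C7: root C down a diminished fifth → F#, giving F#7.
Fmaj7: root F down a diminished fifth → B, giving Bmaj7.
E♭m: root E♭ down a diminished fifth → A, giving Am.

G##6 G# D#7 F#7 Bmaj7 Am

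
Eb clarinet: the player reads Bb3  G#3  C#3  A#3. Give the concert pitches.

Db4 B3 E3 C#4

The Eb clarinet sounds a minor third above written, so transpose each written note up a minor third.
Bb3 → Db4
G#3 → B3
C#3 → E3
A#3 → C#4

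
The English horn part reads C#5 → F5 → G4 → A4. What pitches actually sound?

F#4 Bb4 C4 D4

Written C4 on the English horn sounds as F3, a perfect fifth lower; apply that shift to every note.
C#5 becomes F#4
F5 becomes Bb4
G4 becomes C4
A4 becomes D4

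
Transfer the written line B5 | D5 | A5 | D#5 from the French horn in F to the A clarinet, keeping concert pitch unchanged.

G5 Bb4 F5 B4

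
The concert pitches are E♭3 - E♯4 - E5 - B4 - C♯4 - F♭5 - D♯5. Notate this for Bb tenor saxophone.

F4 F##5 F#6 C#6 D#5 Gb6 E#6

Written C4 sounds as Bb2 on the Bb tenor saxophone, so concert pitches are written a major ninth up.
Eb3 to F4
E#4 to F##5
E5 to F#6
B4 to C#6
C#4 to D#5
Fb5 to Gb6
D#5 to E#6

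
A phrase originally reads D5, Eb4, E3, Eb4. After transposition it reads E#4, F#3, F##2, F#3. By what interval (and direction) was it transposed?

From D5 to E#4 is 7 letter names — a seventh of some quality.
E#4 to D5 is 9 semitones, which makes it a diminished seventh; the second version is lower, so the direction is down.
Checking another pair — Eb4 → F#3 — gives the same interval.

down a diminished seventh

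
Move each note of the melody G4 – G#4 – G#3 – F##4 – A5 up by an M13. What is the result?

E6 E#6 E#5 D##6 F#7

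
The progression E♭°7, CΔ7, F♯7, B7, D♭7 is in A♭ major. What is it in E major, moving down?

B°7 G#Δ7 C##7 F##7 A7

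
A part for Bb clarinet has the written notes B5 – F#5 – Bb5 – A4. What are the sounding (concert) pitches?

A5 E5 Ab5 G4

The Bb clarinet sounds a major second below written, so transpose each written note down a major second.
B5 gives A5
F#5 gives E5
Bb5 gives Ab5
A4 gives G4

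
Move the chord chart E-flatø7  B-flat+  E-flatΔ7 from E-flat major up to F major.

Fø7 C+ FΔ7

E-flat major up to F major is a major second; each chord root moves by that interval while the quality stays the same.
E-flatø7: root E-flat up a major second → F, giving Fø7.
B-flat+: root B-flat up a major second → C, giving C+.
E-flatΔ7: root E-flat up a major second → F, giving FΔ7.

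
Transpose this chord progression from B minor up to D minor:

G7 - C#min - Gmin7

Bb7 Emin Bbmin7

B minor up to D minor is a minor third; each chord root moves by that interval while the quality stays the same.
G7: root G up a minor third → Bb, giving Bb7.
C#min: root C# up a minor third → E, giving Emin.
Gmin7: root G up a minor third → Bb, giving Bbmin7.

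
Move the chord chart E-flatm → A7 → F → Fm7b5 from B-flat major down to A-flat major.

Dbm G7 Eb Ebm7b5

B-flat major down to A-flat major is a major second; each chord root moves by that interval while the quality stays the same.
E-flatm: root E-flat down a major second → Db, giving Dbm.
A7: root A down a major second → G, giving G7.
F: root F down a major second → Eb, giving Eb.
Fm7b5: root F down a major second → Eb, giving Ebm7b5.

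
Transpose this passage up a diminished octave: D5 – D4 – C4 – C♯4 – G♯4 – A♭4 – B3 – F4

D5 becomes Db6
D4 becomes Db5
C4 becomes Cb5
C#4 becomes C5
G#4 becomes G5
Ab4 becomes Abb5
B3 becomes Bb4
F4 becomes Fb5

Db6 Db5 Cb5 C5 G5 Abb5 Bb4 Fb5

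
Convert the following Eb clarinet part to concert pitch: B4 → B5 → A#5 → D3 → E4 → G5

D5 D6 C#6 F3 G4 Bb5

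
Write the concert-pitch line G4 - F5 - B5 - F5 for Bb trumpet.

The Bb trumpet sounds a major second below written, so the written part must be a major second above concert — transpose each note up.
G4 -> A4
F5 -> G5
B5 -> C#6
F5 -> G5

A4 G5 C#6 G5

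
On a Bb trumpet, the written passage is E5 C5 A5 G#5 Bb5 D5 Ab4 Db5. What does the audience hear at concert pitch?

D5 Bb4 G5 F#5 Ab5 C5 Gb4 Cb5

The Bb trumpet sounds a major second below written, so transpose each written note down a major second.
E5 to D5
C5 to Bb4
A5 to G5
G#5 to F#5
Bb5 to Ab5
D5 to C5
Ab4 to Gb4
Db5 to Cb5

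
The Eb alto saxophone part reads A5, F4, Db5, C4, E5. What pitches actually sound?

The Eb alto saxophone sounds a major sixth below written, so transpose each written note down a major sixth.
A5 -> C5
F4 -> Ab3
Db5 -> Fb4
C4 -> Eb3
E5 -> G4

C5 Ab3 Fb4 Eb3 G4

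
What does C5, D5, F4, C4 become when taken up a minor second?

Db5 Eb5 Gb4 Db4

C5 gives Db5
D5 gives Eb5
F4 gives Gb4
C4 gives Db4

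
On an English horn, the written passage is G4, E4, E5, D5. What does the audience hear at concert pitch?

C4 A3 A4 G4

Written C4 on the English horn sounds as F3, a perfect fifth lower; apply that shift to every note.
G4 becomes C4
E4 becomes A3
E5 becomes A4
D5 becomes G4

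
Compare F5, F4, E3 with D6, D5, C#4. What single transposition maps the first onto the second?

up a major sixth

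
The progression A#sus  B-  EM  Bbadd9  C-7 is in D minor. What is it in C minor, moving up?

G#sus A- DM Abadd9 Bb-7

D minor up to C minor is a minor seventh; each chord root moves by that interval while the quality stays the same.
A#sus: root A# up a minor seventh → G#, giving G#sus.
B-: root B up a minor seventh → A, giving A-.
EM: root E up a minor seventh → D, giving DM.
Bbadd9: root Bb up a minor seventh → Ab, giving Abadd9.
C-7: root C up a minor seventh → Bb, giving Bb-7.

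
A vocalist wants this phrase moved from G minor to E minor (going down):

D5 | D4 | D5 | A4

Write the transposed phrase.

From G down to E is a minor third; apply that to each pitch.
D5 gives B4
D4 gives B3
D5 gives B4
A4 gives F#4

B4 B3 B4 F#4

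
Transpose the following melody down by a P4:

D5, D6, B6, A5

A4 A5 F#6 E5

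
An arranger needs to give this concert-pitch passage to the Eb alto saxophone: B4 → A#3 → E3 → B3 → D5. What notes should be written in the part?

G#5 F##4 C#4 G#4 B5

The Eb alto saxophone sounds a major sixth below written, so the written part must be a major sixth above concert — transpose each note up.
B4 -> G#5
A#3 -> F##4
E3 -> C#4
B3 -> G#4
D5 -> B5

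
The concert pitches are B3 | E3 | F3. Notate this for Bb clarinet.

The Bb clarinet sounds a major second below written, so the written part must be a major second above concert — transpose each note up.
B3 becomes C#4
E3 becomes F#3
F3 becomes G3

C#4 F#3 G3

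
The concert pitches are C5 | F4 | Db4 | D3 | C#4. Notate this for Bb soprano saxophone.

D5 G4 Eb4 E3 D#4

Written C4 sounds as Bb3 on the Bb soprano saxophone, so concert pitches are written a major second up.
C5 to D5
F4 to G4
Db4 to Eb4
D3 to E3
C#4 to D#4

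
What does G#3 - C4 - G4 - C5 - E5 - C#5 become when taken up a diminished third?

Bb3 Ebb4 Bbb4 Ebb5 Gb5 Eb5

G#3 → Bb3
C4 → Ebb4
G4 → Bbb4
C5 → Ebb5
E5 → Gb5
C#5 → Eb5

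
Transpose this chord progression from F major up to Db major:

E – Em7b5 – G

F major up to Db major is a minor sixth; each chord root moves by that interval while the quality stays the same.
E: root E up a minor sixth → C, giving C.
Em7b5: root E up a minor sixth → C, giving Cm7b5.
G: root G up a minor sixth → Eb, giving Eb.

C Cm7b5 Eb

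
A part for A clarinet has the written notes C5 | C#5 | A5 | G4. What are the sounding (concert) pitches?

A4 A#4 F#5 E4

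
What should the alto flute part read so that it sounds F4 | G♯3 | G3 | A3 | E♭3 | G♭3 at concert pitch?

Written C4 sounds as G3 on the alto flute, so concert pitches are written a perfect fourth up.
F4 → Bb4
G#3 → C#4
G3 → C4
A3 → D4
Eb3 → Ab3
Gb3 → Cb4

Bb4 C#4 C4 D4 Ab3 Cb4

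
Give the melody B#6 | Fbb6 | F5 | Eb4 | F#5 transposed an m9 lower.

B#6 → A##5
Fbb6 → Ebb5
F5 → E4
Eb4 → D3
F#5 → E#4

A##5 Ebb5 E4 D3 E#4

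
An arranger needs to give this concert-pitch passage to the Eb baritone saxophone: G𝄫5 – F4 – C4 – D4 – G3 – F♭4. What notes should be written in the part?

Ebb7 D6 A5 B5 E5 Db6

Written C4 sounds as Eb2 on the Eb baritone saxophone, so concert pitches are written a major thirteenth up.
Gbb5 -> Ebb7
F4 -> D6
C4 -> A5
D4 -> B5
G3 -> E5
Fb4 -> Db6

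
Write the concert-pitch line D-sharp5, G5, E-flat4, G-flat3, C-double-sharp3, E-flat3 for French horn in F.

The French horn in F sounds a perfect fifth below written, so the written part must be a perfect fifth above concert — transpose each note up.
D#5 to A#5
G5 to D6
Eb4 to Bb4
Gb3 to Db4
C##3 to G##3
Eb3 to Bb3

A#5 D6 Bb4 Db4 G##3 Bb3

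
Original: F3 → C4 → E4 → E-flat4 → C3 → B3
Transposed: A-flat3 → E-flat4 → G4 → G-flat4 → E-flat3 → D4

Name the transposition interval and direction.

Take the first pair: F3 → Ab3. F to A spans 3 letter names, so the interval is some kind of third.
F3 to Ab3 is 3 semitones, which makes it a minor third; the second version is higher, so the direction is up.
Checking another pair — B3 → D4 — gives the same interval.

up a minor third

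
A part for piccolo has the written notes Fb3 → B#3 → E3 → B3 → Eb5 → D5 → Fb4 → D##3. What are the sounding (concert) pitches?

Written C4 on the piccolo sounds as C5, a perfect octave higher; apply that shift to every note.
Fb3 to Fb4
B#3 to B#4
E3 to E4
B3 to B4
Eb5 to Eb6
D5 to D6
Fb4 to Fb5
D##3 to D##4

Fb4 B#4 E4 B4 Eb6 D6 Fb5 D##4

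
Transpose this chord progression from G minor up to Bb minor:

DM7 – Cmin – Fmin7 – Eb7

FM7 Ebmin Abmin7 Gb7

G minor up to Bb minor is a minor third; each chord root moves by that interval while the quality stays the same.
DM7: root D up a minor third → F, giving FM7.
Cmin: root C up a minor third → Eb, giving Ebmin.
Fmin7: root F up a minor third → Ab, giving Abmin7.
Eb7: root Eb up a minor third → Gb, giving Gb7.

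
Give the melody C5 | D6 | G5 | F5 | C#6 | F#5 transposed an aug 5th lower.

C5 to Fb4
D6 to Gb5
G5 to Cb5
F5 to Bbb4
C#6 to F5
F#5 to Bb4

Fb4 Gb5 Cb5 Bbb4 F5 Bb4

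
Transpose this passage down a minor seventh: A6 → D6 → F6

A6: a seventh down reaches B, and 10 semitones makes it B5.
A minor seventh down from D6 gives E5.
A minor seventh down from F6 gives G5.

B5 E5 G5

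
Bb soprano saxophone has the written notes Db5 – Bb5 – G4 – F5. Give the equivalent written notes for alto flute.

First find concert pitch: the Bb soprano saxophone sounds a major second below written, so Db5 Bb5 G4 F5 sounds Cb5 Ab5 F4 Eb5.
Then write for alto flute: it sounds a perfect fourth below written, so the part must be a perfect fourth above concert.
Cb5 → Fb5
Ab5 → Db6
F4 → Bb4
Eb5 → Ab5

Fb5 Db6 Bb4 Ab5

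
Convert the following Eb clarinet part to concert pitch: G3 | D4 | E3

Bb3 F4 G3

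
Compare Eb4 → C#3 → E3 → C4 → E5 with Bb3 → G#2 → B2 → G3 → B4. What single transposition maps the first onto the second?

down a perfect fourth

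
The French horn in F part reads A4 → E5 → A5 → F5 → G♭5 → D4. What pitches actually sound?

D4 A4 D5 Bb4 Cb5 G3

Written C4 on the French horn in F sounds as F3, a perfect fifth lower; apply that shift to every note.
A4 becomes D4
E5 becomes A4
A5 becomes D5
F5 becomes Bb4
Gb5 becomes Cb5
D4 becomes G3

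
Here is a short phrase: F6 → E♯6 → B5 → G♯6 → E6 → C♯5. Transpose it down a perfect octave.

A perfect octave down from F6 gives F5.
E#6: an octave down reaches E, and 12 semitones makes it E#5.
A perfect octave down from B5 gives B4.
G#6 down a perfect octave is G#5.
E6: an octave down reaches E, and 12 semitones makes it E5.
A perfect octave down from C#5 gives C#4.

F5 E#5 B4 G#5 E5 C#4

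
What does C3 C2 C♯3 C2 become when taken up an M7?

C3: a seventh up reaches B, and 11 semitones makes it B3.
C2 up a major seventh is B2.
C#3: a seventh up reaches B, and 11 semitones makes it B#3.
C2: a seventh up reaches B, and 11 semitones makes it B2.

B3 B2 B#3 B2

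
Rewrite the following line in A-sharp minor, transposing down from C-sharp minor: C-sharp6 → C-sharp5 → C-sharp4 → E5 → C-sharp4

A#5 A#4 A#3 C#5 A#3

C-sharp minor to A-sharp minor down is a minor third, so every note moves down by that interval.
C#6 becomes A#5
C#5 becomes A#4
C#4 becomes A#3
E5 becomes C#5
C#4 becomes A#3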